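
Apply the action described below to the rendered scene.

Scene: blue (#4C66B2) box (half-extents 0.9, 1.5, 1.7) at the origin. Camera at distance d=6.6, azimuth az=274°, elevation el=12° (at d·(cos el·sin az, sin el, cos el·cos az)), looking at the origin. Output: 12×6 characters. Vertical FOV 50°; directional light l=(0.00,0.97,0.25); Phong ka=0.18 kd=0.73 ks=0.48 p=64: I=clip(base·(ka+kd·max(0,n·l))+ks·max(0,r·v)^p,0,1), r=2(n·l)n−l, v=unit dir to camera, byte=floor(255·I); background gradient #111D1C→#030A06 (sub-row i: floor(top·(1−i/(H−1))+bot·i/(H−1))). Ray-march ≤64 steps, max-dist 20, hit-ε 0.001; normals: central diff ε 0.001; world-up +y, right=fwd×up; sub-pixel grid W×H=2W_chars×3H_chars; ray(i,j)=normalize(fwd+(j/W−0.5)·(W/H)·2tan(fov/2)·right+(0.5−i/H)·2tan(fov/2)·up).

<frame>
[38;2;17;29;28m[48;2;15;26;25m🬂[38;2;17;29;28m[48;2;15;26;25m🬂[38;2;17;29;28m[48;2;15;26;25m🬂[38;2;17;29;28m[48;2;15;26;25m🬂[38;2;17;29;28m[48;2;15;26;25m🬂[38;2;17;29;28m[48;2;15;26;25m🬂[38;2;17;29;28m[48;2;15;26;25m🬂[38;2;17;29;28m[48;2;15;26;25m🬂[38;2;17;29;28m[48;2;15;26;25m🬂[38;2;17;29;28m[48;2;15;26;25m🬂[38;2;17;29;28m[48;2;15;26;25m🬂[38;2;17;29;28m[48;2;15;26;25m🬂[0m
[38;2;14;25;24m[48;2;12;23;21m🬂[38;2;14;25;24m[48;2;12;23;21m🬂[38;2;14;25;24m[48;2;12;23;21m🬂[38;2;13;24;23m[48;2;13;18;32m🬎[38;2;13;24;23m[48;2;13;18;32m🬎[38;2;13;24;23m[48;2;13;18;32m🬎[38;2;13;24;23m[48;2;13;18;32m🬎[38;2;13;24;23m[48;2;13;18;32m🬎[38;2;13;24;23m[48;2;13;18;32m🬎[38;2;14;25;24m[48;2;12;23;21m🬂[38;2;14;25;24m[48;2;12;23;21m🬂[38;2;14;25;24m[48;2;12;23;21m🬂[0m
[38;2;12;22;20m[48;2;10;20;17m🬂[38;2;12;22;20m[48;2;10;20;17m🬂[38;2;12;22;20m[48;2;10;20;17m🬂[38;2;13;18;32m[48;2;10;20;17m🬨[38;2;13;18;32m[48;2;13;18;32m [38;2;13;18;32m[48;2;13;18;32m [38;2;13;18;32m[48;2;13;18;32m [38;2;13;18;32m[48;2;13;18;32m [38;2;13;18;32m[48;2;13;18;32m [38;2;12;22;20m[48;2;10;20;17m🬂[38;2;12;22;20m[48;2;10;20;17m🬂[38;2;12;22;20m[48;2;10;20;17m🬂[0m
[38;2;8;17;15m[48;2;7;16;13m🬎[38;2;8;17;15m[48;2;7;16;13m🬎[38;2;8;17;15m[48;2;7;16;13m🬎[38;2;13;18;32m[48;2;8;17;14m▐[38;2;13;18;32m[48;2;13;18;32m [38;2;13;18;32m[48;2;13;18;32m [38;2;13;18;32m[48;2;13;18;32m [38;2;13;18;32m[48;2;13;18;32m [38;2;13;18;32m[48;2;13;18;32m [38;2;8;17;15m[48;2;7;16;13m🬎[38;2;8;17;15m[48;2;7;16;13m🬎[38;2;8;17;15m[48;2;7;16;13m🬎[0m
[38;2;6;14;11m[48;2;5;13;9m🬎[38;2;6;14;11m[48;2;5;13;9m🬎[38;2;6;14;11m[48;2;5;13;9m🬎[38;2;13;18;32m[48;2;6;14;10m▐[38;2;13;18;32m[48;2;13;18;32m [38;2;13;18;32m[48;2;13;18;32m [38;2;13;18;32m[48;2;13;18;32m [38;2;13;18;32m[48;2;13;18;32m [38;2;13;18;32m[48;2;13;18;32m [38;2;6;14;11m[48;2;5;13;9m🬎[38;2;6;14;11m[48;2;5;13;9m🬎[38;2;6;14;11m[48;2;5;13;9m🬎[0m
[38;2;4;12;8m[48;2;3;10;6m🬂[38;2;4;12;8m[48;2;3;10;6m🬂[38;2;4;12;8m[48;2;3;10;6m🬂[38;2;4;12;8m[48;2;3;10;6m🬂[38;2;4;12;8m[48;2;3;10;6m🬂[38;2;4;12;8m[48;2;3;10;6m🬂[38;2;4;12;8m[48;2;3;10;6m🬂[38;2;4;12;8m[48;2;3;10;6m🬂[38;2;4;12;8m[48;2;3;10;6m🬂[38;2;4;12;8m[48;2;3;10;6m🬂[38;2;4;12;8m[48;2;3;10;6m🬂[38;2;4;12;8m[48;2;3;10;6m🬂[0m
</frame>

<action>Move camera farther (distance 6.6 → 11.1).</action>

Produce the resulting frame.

<frame>
[38;2;17;29;28m[48;2;15;26;25m🬂[38;2;17;29;28m[48;2;15;26;25m🬂[38;2;17;29;28m[48;2;15;26;25m🬂[38;2;17;29;28m[48;2;15;26;25m🬂[38;2;17;29;28m[48;2;15;26;25m🬂[38;2;17;29;28m[48;2;15;26;25m🬂[38;2;17;29;28m[48;2;15;26;25m🬂[38;2;17;29;28m[48;2;15;26;25m🬂[38;2;17;29;28m[48;2;15;26;25m🬂[38;2;17;29;28m[48;2;15;26;25m🬂[38;2;17;29;28m[48;2;15;26;25m🬂[38;2;17;29;28m[48;2;15;26;25m🬂[0m
[38;2;14;25;24m[48;2;12;23;21m🬂[38;2;14;25;24m[48;2;12;23;21m🬂[38;2;14;25;24m[48;2;12;23;21m🬂[38;2;14;25;24m[48;2;12;23;21m🬂[38;2;14;25;24m[48;2;12;23;21m🬂[38;2;14;25;24m[48;2;12;23;21m🬂[38;2;14;25;24m[48;2;12;23;21m🬂[38;2;14;25;24m[48;2;12;23;21m🬂[38;2;14;25;24m[48;2;12;23;21m🬂[38;2;14;25;24m[48;2;12;23;21m🬂[38;2;14;25;24m[48;2;12;23;21m🬂[38;2;14;25;24m[48;2;12;23;21m🬂[0m
[38;2;12;22;20m[48;2;10;20;17m🬂[38;2;12;22;20m[48;2;10;20;17m🬂[38;2;12;22;20m[48;2;10;20;17m🬂[38;2;12;22;20m[48;2;10;20;17m🬂[38;2;13;18;32m[48;2;11;21;18m🬦[38;2;12;22;20m[48;2;13;18;32m🬂[38;2;12;22;20m[48;2;13;18;32m🬂[38;2;12;22;20m[48;2;13;18;32m🬂[38;2;12;22;20m[48;2;10;20;17m🬂[38;2;12;22;20m[48;2;10;20;17m🬂[38;2;12;22;20m[48;2;10;20;17m🬂[38;2;12;22;20m[48;2;10;20;17m🬂[0m
[38;2;8;17;15m[48;2;7;16;13m🬎[38;2;8;17;15m[48;2;7;16;13m🬎[38;2;8;17;15m[48;2;7;16;13m🬎[38;2;8;17;15m[48;2;7;16;13m🬎[38;2;13;18;32m[48;2;8;17;14m▐[38;2;13;18;32m[48;2;13;18;32m [38;2;13;18;32m[48;2;13;18;32m [38;2;13;18;32m[48;2;13;18;32m [38;2;8;17;15m[48;2;7;16;13m🬎[38;2;8;17;15m[48;2;7;16;13m🬎[38;2;8;17;15m[48;2;7;16;13m🬎[38;2;8;17;15m[48;2;7;16;13m🬎[0m
[38;2;6;14;11m[48;2;5;13;9m🬎[38;2;6;14;11m[48;2;5;13;9m🬎[38;2;6;14;11m[48;2;5;13;9m🬎[38;2;6;14;11m[48;2;5;13;9m🬎[38;2;6;14;11m[48;2;5;13;9m🬎[38;2;13;18;32m[48;2;5;13;10m🬁[38;2;13;18;32m[48;2;5;13;10m🬂[38;2;13;18;32m[48;2;5;13;10m🬂[38;2;6;14;11m[48;2;5;13;9m🬎[38;2;6;14;11m[48;2;5;13;9m🬎[38;2;6;14;11m[48;2;5;13;9m🬎[38;2;6;14;11m[48;2;5;13;9m🬎[0m
[38;2;4;12;8m[48;2;3;10;6m🬂[38;2;4;12;8m[48;2;3;10;6m🬂[38;2;4;12;8m[48;2;3;10;6m🬂[38;2;4;12;8m[48;2;3;10;6m🬂[38;2;4;12;8m[48;2;3;10;6m🬂[38;2;4;12;8m[48;2;3;10;6m🬂[38;2;4;12;8m[48;2;3;10;6m🬂[38;2;4;12;8m[48;2;3;10;6m🬂[38;2;4;12;8m[48;2;3;10;6m🬂[38;2;4;12;8m[48;2;3;10;6m🬂[38;2;4;12;8m[48;2;3;10;6m🬂[38;2;4;12;8m[48;2;3;10;6m🬂[0m
</frame>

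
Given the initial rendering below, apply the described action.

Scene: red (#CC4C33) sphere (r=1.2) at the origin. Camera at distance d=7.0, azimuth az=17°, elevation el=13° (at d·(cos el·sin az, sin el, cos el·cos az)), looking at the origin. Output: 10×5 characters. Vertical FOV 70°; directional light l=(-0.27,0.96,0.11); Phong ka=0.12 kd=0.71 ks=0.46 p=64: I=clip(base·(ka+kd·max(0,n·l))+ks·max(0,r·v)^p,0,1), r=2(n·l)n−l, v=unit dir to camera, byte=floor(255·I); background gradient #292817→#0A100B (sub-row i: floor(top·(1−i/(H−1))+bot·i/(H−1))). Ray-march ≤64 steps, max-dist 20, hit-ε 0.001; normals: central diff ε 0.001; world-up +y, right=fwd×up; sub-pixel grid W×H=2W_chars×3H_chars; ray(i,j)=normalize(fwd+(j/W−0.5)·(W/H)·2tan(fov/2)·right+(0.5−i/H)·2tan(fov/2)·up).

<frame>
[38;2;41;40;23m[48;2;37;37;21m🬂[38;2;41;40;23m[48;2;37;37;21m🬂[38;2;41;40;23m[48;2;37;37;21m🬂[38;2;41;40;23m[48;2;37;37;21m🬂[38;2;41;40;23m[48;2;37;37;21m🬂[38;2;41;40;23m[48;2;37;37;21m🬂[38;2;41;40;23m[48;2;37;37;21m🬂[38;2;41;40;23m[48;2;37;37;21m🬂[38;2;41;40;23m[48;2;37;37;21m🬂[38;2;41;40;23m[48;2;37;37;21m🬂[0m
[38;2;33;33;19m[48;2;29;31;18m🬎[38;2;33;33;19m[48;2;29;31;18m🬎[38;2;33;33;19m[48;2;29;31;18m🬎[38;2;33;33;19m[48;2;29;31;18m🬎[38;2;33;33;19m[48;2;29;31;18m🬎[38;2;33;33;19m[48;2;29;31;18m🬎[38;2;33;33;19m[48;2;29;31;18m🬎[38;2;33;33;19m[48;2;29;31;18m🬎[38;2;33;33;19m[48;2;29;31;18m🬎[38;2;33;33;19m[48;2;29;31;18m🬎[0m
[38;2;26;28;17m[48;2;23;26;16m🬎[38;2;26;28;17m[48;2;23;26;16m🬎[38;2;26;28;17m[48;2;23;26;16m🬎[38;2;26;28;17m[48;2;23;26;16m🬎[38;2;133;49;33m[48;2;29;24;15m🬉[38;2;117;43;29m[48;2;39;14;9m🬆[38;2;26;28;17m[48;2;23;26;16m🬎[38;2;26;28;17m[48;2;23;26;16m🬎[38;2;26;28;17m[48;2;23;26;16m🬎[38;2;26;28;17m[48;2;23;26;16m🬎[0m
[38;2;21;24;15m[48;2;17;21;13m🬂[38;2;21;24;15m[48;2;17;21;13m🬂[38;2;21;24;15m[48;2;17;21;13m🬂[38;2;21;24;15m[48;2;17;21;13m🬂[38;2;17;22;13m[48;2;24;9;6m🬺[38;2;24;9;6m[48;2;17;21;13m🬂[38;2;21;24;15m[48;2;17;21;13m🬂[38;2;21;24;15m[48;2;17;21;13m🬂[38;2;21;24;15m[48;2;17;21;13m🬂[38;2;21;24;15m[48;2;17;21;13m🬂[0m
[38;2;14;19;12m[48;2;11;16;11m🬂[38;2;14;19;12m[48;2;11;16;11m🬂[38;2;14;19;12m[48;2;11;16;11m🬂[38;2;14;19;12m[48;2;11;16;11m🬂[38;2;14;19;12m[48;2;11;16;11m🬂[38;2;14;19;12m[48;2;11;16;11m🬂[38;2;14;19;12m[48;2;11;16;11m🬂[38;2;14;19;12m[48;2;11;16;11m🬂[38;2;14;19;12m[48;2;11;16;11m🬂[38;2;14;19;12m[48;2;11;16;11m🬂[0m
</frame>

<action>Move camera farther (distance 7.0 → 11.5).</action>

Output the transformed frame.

<frame>
[38;2;41;40;23m[48;2;37;37;21m🬂[38;2;41;40;23m[48;2;37;37;21m🬂[38;2;41;40;23m[48;2;37;37;21m🬂[38;2;41;40;23m[48;2;37;37;21m🬂[38;2;41;40;23m[48;2;37;37;21m🬂[38;2;41;40;23m[48;2;37;37;21m🬂[38;2;41;40;23m[48;2;37;37;21m🬂[38;2;41;40;23m[48;2;37;37;21m🬂[38;2;41;40;23m[48;2;37;37;21m🬂[38;2;41;40;23m[48;2;37;37;21m🬂[0m
[38;2;33;33;19m[48;2;29;31;18m🬎[38;2;33;33;19m[48;2;29;31;18m🬎[38;2;33;33;19m[48;2;29;31;18m🬎[38;2;33;33;19m[48;2;29;31;18m🬎[38;2;33;33;19m[48;2;29;31;18m🬎[38;2;33;33;19m[48;2;29;31;18m🬎[38;2;33;33;19m[48;2;29;31;18m🬎[38;2;33;33;19m[48;2;29;31;18m🬎[38;2;33;33;19m[48;2;29;31;18m🬎[38;2;33;33;19m[48;2;29;31;18m🬎[0m
[38;2;26;28;17m[48;2;23;26;16m🬎[38;2;26;28;17m[48;2;23;26;16m🬎[38;2;26;28;17m[48;2;23;26;16m🬎[38;2;26;28;17m[48;2;23;26;16m🬎[38;2;127;47;31m[48;2;25;24;14m🬇[38;2;110;41;27m[48;2;31;19;11m🬃[38;2;26;28;17m[48;2;23;26;16m🬎[38;2;26;28;17m[48;2;23;26;16m🬎[38;2;26;28;17m[48;2;23;26;16m🬎[38;2;26;28;17m[48;2;23;26;16m🬎[0m
[38;2;21;24;15m[48;2;17;21;13m🬂[38;2;21;24;15m[48;2;17;21;13m🬂[38;2;21;24;15m[48;2;17;21;13m🬂[38;2;21;24;15m[48;2;17;21;13m🬂[38;2;21;24;15m[48;2;17;21;13m🬂[38;2;21;24;15m[48;2;17;21;13m🬂[38;2;21;24;15m[48;2;17;21;13m🬂[38;2;21;24;15m[48;2;17;21;13m🬂[38;2;21;24;15m[48;2;17;21;13m🬂[38;2;21;24;15m[48;2;17;21;13m🬂[0m
[38;2;14;19;12m[48;2;11;16;11m🬂[38;2;14;19;12m[48;2;11;16;11m🬂[38;2;14;19;12m[48;2;11;16;11m🬂[38;2;14;19;12m[48;2;11;16;11m🬂[38;2;14;19;12m[48;2;11;16;11m🬂[38;2;14;19;12m[48;2;11;16;11m🬂[38;2;14;19;12m[48;2;11;16;11m🬂[38;2;14;19;12m[48;2;11;16;11m🬂[38;2;14;19;12m[48;2;11;16;11m🬂[38;2;14;19;12m[48;2;11;16;11m🬂[0m
</frame>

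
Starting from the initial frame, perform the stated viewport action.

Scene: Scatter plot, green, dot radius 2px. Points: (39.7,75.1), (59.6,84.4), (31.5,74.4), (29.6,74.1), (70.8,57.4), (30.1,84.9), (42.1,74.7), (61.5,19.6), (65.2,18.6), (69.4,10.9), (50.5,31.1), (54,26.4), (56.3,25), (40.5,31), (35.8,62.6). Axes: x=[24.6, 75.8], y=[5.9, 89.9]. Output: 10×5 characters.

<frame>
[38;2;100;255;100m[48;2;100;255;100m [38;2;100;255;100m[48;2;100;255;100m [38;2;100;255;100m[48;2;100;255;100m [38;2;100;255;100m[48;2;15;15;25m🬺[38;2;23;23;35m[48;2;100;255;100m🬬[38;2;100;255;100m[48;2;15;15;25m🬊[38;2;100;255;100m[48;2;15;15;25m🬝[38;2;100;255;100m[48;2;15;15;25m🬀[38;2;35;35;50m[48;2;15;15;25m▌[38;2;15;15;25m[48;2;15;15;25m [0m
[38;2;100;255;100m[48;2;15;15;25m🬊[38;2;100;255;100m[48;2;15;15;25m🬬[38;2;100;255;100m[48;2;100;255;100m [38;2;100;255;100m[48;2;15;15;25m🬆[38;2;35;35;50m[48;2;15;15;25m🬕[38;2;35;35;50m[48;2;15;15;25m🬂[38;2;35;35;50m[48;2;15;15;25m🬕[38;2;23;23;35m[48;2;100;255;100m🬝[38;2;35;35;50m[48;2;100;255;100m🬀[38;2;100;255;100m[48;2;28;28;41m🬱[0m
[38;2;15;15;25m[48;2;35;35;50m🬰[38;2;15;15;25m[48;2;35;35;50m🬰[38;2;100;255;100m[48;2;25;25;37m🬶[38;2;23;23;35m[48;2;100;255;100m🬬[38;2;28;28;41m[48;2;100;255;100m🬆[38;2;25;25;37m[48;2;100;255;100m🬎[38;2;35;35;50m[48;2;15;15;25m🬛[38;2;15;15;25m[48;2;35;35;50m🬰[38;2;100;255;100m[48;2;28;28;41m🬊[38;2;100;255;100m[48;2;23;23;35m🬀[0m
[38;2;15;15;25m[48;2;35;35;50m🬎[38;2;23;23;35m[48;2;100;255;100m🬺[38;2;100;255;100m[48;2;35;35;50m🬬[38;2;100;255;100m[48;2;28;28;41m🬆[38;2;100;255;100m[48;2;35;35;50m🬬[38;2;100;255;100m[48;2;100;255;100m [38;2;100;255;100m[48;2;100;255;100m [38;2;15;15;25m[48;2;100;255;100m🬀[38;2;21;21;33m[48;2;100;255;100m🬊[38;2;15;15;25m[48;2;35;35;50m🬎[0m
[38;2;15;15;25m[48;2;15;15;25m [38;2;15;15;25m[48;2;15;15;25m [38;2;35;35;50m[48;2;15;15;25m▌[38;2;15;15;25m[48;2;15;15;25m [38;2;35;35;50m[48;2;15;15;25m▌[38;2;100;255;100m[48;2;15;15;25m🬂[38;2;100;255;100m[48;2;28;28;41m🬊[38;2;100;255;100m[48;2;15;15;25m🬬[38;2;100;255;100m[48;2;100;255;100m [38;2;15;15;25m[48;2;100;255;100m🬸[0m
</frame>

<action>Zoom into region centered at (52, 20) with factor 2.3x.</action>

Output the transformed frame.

<frame>
[38;2;100;255;100m[48;2;15;15;25m🬺[38;2;15;15;25m[48;2;100;255;100m🬬[38;2;35;35;50m[48;2;15;15;25m▌[38;2;15;15;25m[48;2;100;255;100m🬆[38;2;100;255;100m[48;2;15;15;25m🬺[38;2;15;15;25m[48;2;100;255;100m🬎[38;2;35;35;50m[48;2;15;15;25m▌[38;2;15;15;25m[48;2;15;15;25m [38;2;35;35;50m[48;2;15;15;25m▌[38;2;15;15;25m[48;2;15;15;25m [0m
[38;2;100;255;100m[48;2;15;15;25m🬆[38;2;35;35;50m[48;2;15;15;25m🬂[38;2;35;35;50m[48;2;15;15;25m🬕[38;2;100;255;100m[48;2;19;19;30m🬁[38;2;100;255;100m[48;2;25;25;37m🬎[38;2;100;255;100m[48;2;100;255;100m [38;2;100;255;100m[48;2;100;255;100m [38;2;100;255;100m[48;2;28;28;41m🬱[38;2;31;31;45m[48;2;100;255;100m🬝[38;2;35;35;50m[48;2;15;15;25m🬂[0m
[38;2;15;15;25m[48;2;35;35;50m🬰[38;2;15;15;25m[48;2;35;35;50m🬰[38;2;35;35;50m[48;2;15;15;25m🬛[38;2;15;15;25m[48;2;35;35;50m🬰[38;2;35;35;50m[48;2;15;15;25m🬛[38;2;23;23;35m[48;2;100;255;100m🬺[38;2;100;255;100m[48;2;28;28;41m🬊[38;2;100;255;100m[48;2;20;20;31m🬈[38;2;100;255;100m[48;2;100;255;100m [38;2;100;255;100m[48;2;15;15;25m🬛[0m
[38;2;15;15;25m[48;2;35;35;50m🬎[38;2;15;15;25m[48;2;35;35;50m🬎[38;2;35;35;50m[48;2;15;15;25m🬲[38;2;15;15;25m[48;2;35;35;50m🬎[38;2;35;35;50m[48;2;15;15;25m🬲[38;2;15;15;25m[48;2;35;35;50m🬎[38;2;35;35;50m[48;2;15;15;25m🬲[38;2;15;15;25m[48;2;35;35;50m🬎[38;2;100;255;100m[48;2;31;31;45m🬁[38;2;15;15;25m[48;2;35;35;50m🬎[0m
[38;2;15;15;25m[48;2;15;15;25m [38;2;15;15;25m[48;2;15;15;25m [38;2;35;35;50m[48;2;15;15;25m▌[38;2;15;15;25m[48;2;15;15;25m [38;2;35;35;50m[48;2;15;15;25m▌[38;2;15;15;25m[48;2;15;15;25m [38;2;35;35;50m[48;2;15;15;25m▌[38;2;15;15;25m[48;2;15;15;25m [38;2;35;35;50m[48;2;15;15;25m▌[38;2;15;15;25m[48;2;15;15;25m [0m
</frame>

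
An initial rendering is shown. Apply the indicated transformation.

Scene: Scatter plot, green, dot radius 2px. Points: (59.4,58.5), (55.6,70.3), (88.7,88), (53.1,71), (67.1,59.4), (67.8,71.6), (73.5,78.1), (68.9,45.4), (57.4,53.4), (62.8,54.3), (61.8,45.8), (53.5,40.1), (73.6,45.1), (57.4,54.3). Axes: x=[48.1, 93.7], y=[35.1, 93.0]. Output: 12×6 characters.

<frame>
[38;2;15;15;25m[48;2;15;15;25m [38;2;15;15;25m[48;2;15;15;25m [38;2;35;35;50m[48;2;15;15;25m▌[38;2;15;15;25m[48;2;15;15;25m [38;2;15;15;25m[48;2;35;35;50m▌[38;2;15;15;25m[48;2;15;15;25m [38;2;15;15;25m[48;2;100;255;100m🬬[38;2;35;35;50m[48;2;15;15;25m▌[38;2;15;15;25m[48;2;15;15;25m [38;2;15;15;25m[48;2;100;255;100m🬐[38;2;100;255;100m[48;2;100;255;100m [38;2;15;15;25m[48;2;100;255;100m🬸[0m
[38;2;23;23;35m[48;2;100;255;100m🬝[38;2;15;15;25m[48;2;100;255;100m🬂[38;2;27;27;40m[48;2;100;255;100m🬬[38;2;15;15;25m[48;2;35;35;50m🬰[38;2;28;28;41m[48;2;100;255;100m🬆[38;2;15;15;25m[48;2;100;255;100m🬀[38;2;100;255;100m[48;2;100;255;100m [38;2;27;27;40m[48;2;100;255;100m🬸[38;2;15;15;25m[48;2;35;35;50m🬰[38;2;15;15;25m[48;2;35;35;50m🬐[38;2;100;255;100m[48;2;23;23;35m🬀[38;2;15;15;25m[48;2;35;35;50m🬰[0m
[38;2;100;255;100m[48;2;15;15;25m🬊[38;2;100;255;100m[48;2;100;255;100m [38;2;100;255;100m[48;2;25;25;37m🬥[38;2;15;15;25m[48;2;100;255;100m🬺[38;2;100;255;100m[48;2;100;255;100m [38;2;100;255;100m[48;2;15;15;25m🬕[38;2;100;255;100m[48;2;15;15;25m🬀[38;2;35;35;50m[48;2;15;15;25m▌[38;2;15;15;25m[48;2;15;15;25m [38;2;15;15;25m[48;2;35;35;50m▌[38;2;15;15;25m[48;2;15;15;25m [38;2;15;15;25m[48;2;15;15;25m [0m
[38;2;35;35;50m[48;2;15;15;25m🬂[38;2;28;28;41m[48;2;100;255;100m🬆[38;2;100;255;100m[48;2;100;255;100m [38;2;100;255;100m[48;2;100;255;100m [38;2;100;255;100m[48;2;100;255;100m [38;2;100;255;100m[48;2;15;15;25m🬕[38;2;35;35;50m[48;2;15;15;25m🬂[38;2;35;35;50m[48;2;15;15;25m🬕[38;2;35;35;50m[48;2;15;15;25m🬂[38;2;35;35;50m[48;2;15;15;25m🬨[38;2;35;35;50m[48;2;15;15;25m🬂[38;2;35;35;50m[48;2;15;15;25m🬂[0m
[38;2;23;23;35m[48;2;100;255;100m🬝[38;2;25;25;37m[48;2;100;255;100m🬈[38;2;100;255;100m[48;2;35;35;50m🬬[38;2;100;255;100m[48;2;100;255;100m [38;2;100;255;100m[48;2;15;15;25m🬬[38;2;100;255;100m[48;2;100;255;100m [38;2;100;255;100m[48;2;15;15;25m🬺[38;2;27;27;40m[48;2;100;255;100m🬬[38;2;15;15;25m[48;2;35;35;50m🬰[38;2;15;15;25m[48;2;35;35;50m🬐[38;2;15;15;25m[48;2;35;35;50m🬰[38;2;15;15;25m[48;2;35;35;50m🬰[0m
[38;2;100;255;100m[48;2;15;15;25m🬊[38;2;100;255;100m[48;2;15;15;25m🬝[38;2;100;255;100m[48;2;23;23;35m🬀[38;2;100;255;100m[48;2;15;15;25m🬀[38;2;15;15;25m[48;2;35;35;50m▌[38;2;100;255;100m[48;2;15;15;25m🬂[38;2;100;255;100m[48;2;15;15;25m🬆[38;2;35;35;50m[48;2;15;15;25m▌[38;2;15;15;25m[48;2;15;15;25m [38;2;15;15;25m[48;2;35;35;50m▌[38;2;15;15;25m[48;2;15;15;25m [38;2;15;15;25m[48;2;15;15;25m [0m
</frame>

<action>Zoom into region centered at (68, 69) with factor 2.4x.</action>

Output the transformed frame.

<frame>
[38;2;15;15;25m[48;2;15;15;25m [38;2;15;15;25m[48;2;15;15;25m [38;2;35;35;50m[48;2;15;15;25m▌[38;2;15;15;25m[48;2;15;15;25m [38;2;15;15;25m[48;2;35;35;50m▌[38;2;15;15;25m[48;2;15;15;25m [38;2;15;15;25m[48;2;15;15;25m [38;2;35;35;50m[48;2;15;15;25m▌[38;2;15;15;25m[48;2;100;255;100m🬆[38;2;100;255;100m[48;2;35;35;50m🬺[38;2;15;15;25m[48;2;100;255;100m🬬[38;2;15;15;25m[48;2;15;15;25m [0m
[38;2;15;15;25m[48;2;35;35;50m🬰[38;2;15;15;25m[48;2;35;35;50m🬰[38;2;35;35;50m[48;2;15;15;25m🬛[38;2;15;15;25m[48;2;35;35;50m🬰[38;2;15;15;25m[48;2;35;35;50m🬐[38;2;21;21;33m[48;2;100;255;100m🬆[38;2;23;23;35m[48;2;100;255;100m🬬[38;2;35;35;50m[48;2;15;15;25m🬛[38;2;23;23;35m[48;2;100;255;100m🬺[38;2;100;255;100m[48;2;28;28;41m🬆[38;2;15;15;25m[48;2;35;35;50m🬰[38;2;15;15;25m[48;2;35;35;50m🬰[0m
[38;2;15;15;25m[48;2;15;15;25m [38;2;15;15;25m[48;2;15;15;25m [38;2;35;35;50m[48;2;15;15;25m▌[38;2;15;15;25m[48;2;15;15;25m [38;2;23;23;35m[48;2;100;255;100m🬺[38;2;100;255;100m[48;2;15;15;25m🬬[38;2;100;255;100m[48;2;15;15;25m🬆[38;2;35;35;50m[48;2;15;15;25m▌[38;2;15;15;25m[48;2;15;15;25m [38;2;15;15;25m[48;2;35;35;50m▌[38;2;15;15;25m[48;2;15;15;25m [38;2;15;15;25m[48;2;15;15;25m [0m
[38;2;35;35;50m[48;2;15;15;25m🬂[38;2;35;35;50m[48;2;15;15;25m🬂[38;2;35;35;50m[48;2;15;15;25m🬕[38;2;35;35;50m[48;2;15;15;25m🬂[38;2;35;35;50m[48;2;15;15;25m🬨[38;2;35;35;50m[48;2;15;15;25m🬂[38;2;35;35;50m[48;2;15;15;25m🬂[38;2;35;35;50m[48;2;15;15;25m🬕[38;2;35;35;50m[48;2;15;15;25m🬂[38;2;35;35;50m[48;2;15;15;25m🬨[38;2;35;35;50m[48;2;15;15;25m🬂[38;2;35;35;50m[48;2;15;15;25m🬂[0m
[38;2;21;21;33m[48;2;100;255;100m🬆[38;2;23;23;35m[48;2;100;255;100m🬬[38;2;35;35;50m[48;2;15;15;25m🬛[38;2;15;15;25m[48;2;35;35;50m🬰[38;2;27;27;40m[48;2;100;255;100m🬝[38;2;21;21;33m[48;2;100;255;100m🬊[38;2;15;15;25m[48;2;35;35;50m🬰[38;2;35;35;50m[48;2;15;15;25m🬛[38;2;15;15;25m[48;2;35;35;50m🬰[38;2;15;15;25m[48;2;35;35;50m🬐[38;2;15;15;25m[48;2;35;35;50m🬰[38;2;15;15;25m[48;2;35;35;50m🬰[0m
[38;2;100;255;100m[48;2;15;15;25m🬬[38;2;100;255;100m[48;2;15;15;25m🬆[38;2;35;35;50m[48;2;15;15;25m▌[38;2;15;15;25m[48;2;15;15;25m [38;2;100;255;100m[48;2;21;21;33m🬊[38;2;100;255;100m[48;2;15;15;25m🬝[38;2;100;255;100m[48;2;15;15;25m🬀[38;2;35;35;50m[48;2;15;15;25m▌[38;2;15;15;25m[48;2;15;15;25m [38;2;15;15;25m[48;2;35;35;50m▌[38;2;15;15;25m[48;2;15;15;25m [38;2;15;15;25m[48;2;15;15;25m [0m
</frame>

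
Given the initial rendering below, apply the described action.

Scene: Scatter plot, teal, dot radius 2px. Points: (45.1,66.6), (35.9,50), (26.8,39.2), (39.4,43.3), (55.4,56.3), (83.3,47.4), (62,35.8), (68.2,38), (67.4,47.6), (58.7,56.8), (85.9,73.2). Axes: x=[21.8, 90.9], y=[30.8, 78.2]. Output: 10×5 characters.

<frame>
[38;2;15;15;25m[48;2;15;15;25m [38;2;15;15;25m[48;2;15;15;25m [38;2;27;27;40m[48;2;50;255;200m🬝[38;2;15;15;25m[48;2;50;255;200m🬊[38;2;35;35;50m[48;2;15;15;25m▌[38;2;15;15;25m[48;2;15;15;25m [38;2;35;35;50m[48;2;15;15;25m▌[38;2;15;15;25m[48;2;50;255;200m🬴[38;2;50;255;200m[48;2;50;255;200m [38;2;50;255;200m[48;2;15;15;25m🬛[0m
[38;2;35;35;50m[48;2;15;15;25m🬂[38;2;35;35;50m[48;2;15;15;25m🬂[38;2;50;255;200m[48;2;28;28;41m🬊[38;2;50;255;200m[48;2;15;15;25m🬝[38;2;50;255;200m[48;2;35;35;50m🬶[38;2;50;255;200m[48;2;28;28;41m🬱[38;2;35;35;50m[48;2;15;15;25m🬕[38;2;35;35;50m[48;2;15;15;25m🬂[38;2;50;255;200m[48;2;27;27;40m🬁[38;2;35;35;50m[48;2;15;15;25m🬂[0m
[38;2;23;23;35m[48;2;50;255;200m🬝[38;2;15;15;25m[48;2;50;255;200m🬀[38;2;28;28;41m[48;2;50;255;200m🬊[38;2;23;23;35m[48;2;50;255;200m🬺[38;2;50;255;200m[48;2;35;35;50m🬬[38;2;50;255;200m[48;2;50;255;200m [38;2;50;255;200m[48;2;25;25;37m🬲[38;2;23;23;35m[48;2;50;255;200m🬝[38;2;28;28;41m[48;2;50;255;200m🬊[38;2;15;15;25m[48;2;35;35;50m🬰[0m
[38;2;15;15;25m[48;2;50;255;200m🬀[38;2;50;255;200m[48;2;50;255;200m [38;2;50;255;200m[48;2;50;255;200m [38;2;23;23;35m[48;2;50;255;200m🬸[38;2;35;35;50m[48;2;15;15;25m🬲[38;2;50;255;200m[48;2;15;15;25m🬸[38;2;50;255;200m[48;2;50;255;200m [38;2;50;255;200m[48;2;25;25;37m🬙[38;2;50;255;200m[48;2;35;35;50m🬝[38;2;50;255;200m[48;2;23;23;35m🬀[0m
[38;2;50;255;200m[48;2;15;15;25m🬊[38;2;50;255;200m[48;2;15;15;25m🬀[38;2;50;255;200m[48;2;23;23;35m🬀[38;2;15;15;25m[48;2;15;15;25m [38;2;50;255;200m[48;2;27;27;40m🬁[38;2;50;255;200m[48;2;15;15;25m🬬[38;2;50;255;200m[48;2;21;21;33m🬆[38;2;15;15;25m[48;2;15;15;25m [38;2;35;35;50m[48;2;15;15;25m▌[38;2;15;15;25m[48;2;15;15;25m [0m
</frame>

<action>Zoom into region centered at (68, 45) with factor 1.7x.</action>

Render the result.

<frame>
[38;2;15;15;25m[48;2;50;255;200m🬴[38;2;50;255;200m[48;2;50;255;200m [38;2;50;255;200m[48;2;50;255;200m [38;2;50;255;200m[48;2;15;15;25m🬛[38;2;35;35;50m[48;2;15;15;25m▌[38;2;15;15;25m[48;2;15;15;25m [38;2;35;35;50m[48;2;15;15;25m▌[38;2;15;15;25m[48;2;15;15;25m [38;2;35;35;50m[48;2;15;15;25m▌[38;2;15;15;25m[48;2;15;15;25m [0m
[38;2;35;35;50m[48;2;15;15;25m🬂[38;2;50;255;200m[48;2;19;19;30m🬁[38;2;50;255;200m[48;2;27;27;40m🬁[38;2;23;23;35m[48;2;50;255;200m🬝[38;2;35;35;50m[48;2;50;255;200m🬀[38;2;50;255;200m[48;2;28;28;41m🬱[38;2;35;35;50m[48;2;15;15;25m🬕[38;2;28;28;41m[48;2;50;255;200m🬆[38;2;50;255;200m[48;2;35;35;50m🬺[38;2;23;23;35m[48;2;50;255;200m🬬[0m
[38;2;15;15;25m[48;2;35;35;50m🬰[38;2;15;15;25m[48;2;35;35;50m🬰[38;2;35;35;50m[48;2;15;15;25m🬛[38;2;15;15;25m[48;2;35;35;50m🬰[38;2;50;255;200m[48;2;35;35;50m🬨[38;2;50;255;200m[48;2;23;23;35m🬀[38;2;35;35;50m[48;2;15;15;25m🬛[38;2;23;23;35m[48;2;50;255;200m🬺[38;2;50;255;200m[48;2;28;28;41m🬆[38;2;15;15;25m[48;2;35;35;50m🬰[0m
[38;2;15;15;25m[48;2;35;35;50m🬎[38;2;15;15;25m[48;2;35;35;50m🬎[38;2;28;28;41m[48;2;50;255;200m🬆[38;2;50;255;200m[48;2;15;15;25m🬺[38;2;50;255;200m[48;2;50;255;200m [38;2;50;255;200m[48;2;25;25;37m🬛[38;2;35;35;50m[48;2;15;15;25m🬲[38;2;15;15;25m[48;2;35;35;50m🬎[38;2;35;35;50m[48;2;15;15;25m🬲[38;2;15;15;25m[48;2;35;35;50m🬎[0m
[38;2;15;15;25m[48;2;15;15;25m [38;2;15;15;25m[48;2;15;15;25m [38;2;50;255;200m[48;2;27;27;40m🬁[38;2;50;255;200m[48;2;15;15;25m🬆[38;2;50;255;200m[48;2;27;27;40m🬁[38;2;15;15;25m[48;2;15;15;25m [38;2;35;35;50m[48;2;15;15;25m▌[38;2;15;15;25m[48;2;15;15;25m [38;2;35;35;50m[48;2;15;15;25m▌[38;2;15;15;25m[48;2;15;15;25m [0m
</frame>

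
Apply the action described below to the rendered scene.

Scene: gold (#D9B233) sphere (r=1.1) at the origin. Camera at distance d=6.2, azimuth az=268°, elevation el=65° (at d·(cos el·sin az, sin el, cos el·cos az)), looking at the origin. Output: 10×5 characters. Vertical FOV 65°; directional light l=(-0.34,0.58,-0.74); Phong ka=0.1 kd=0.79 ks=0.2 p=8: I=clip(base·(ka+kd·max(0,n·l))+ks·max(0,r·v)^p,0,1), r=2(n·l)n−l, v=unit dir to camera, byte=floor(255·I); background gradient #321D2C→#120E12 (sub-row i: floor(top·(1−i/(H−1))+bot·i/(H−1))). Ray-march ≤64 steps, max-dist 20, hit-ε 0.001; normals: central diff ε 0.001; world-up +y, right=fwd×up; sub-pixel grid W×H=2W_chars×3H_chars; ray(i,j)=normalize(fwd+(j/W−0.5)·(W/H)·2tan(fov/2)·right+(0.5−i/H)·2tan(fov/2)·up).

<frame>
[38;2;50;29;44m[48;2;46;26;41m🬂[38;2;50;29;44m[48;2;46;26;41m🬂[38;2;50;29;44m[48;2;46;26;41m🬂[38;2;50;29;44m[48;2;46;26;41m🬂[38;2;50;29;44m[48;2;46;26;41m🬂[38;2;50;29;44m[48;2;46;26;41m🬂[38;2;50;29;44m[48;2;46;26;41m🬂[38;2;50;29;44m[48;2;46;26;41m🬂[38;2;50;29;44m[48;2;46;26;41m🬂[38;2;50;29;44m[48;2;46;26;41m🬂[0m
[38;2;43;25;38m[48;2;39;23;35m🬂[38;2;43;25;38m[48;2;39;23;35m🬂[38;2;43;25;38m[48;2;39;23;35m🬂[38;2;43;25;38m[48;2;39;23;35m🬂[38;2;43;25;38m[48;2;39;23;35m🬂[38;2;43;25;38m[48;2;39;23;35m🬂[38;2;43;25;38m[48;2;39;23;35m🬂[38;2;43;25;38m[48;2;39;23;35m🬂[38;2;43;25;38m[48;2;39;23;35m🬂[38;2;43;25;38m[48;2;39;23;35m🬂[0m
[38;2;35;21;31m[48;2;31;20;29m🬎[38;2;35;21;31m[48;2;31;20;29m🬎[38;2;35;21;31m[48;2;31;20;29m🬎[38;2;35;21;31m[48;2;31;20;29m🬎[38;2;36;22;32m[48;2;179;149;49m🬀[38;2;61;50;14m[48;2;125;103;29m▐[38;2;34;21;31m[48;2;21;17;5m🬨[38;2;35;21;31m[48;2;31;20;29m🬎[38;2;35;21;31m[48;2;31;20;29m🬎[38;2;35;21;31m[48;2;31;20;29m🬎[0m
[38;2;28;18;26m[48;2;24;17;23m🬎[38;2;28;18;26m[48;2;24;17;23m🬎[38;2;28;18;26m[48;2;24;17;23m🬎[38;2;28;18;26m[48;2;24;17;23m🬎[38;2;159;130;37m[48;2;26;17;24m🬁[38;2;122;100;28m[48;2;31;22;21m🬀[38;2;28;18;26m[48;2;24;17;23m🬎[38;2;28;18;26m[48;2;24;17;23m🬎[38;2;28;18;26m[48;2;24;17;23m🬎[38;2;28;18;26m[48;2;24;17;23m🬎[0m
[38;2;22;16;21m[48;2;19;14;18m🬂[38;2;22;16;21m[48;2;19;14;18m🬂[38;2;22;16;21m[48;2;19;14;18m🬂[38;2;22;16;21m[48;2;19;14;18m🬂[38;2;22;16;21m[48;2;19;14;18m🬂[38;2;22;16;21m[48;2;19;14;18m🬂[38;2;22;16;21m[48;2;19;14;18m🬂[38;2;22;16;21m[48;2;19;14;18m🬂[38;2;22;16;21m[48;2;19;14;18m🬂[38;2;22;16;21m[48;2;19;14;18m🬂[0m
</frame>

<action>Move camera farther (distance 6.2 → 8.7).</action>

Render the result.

<frame>
[38;2;50;29;44m[48;2;46;26;41m🬂[38;2;50;29;44m[48;2;46;26;41m🬂[38;2;50;29;44m[48;2;46;26;41m🬂[38;2;50;29;44m[48;2;46;26;41m🬂[38;2;50;29;44m[48;2;46;26;41m🬂[38;2;50;29;44m[48;2;46;26;41m🬂[38;2;50;29;44m[48;2;46;26;41m🬂[38;2;50;29;44m[48;2;46;26;41m🬂[38;2;50;29;44m[48;2;46;26;41m🬂[38;2;50;29;44m[48;2;46;26;41m🬂[0m
[38;2;43;25;38m[48;2;39;23;35m🬂[38;2;43;25;38m[48;2;39;23;35m🬂[38;2;43;25;38m[48;2;39;23;35m🬂[38;2;43;25;38m[48;2;39;23;35m🬂[38;2;43;25;38m[48;2;39;23;35m🬂[38;2;43;25;38m[48;2;39;23;35m🬂[38;2;43;25;38m[48;2;39;23;35m🬂[38;2;43;25;38m[48;2;39;23;35m🬂[38;2;43;25;38m[48;2;39;23;35m🬂[38;2;43;25;38m[48;2;39;23;35m🬂[0m
[38;2;35;21;31m[48;2;31;20;29m🬎[38;2;35;21;31m[48;2;31;20;29m🬎[38;2;35;21;31m[48;2;31;20;29m🬎[38;2;35;21;31m[48;2;31;20;29m🬎[38;2;34;21;31m[48;2;184;151;44m🬕[38;2;31;23;13m[48;2;133;109;31m🬨[38;2;35;21;31m[48;2;31;20;29m🬎[38;2;35;21;31m[48;2;31;20;29m🬎[38;2;35;21;31m[48;2;31;20;29m🬎[38;2;35;21;31m[48;2;31;20;29m🬎[0m
[38;2;28;18;26m[48;2;24;17;23m🬎[38;2;28;18;26m[48;2;24;17;23m🬎[38;2;28;18;26m[48;2;24;17;23m🬎[38;2;28;18;26m[48;2;24;17;23m🬎[38;2;28;18;26m[48;2;24;17;23m🬎[38;2;56;46;13m[48;2;26;17;24m🬀[38;2;28;18;26m[48;2;24;17;23m🬎[38;2;28;18;26m[48;2;24;17;23m🬎[38;2;28;18;26m[48;2;24;17;23m🬎[38;2;28;18;26m[48;2;24;17;23m🬎[0m
[38;2;22;16;21m[48;2;19;14;18m🬂[38;2;22;16;21m[48;2;19;14;18m🬂[38;2;22;16;21m[48;2;19;14;18m🬂[38;2;22;16;21m[48;2;19;14;18m🬂[38;2;22;16;21m[48;2;19;14;18m🬂[38;2;22;16;21m[48;2;19;14;18m🬂[38;2;22;16;21m[48;2;19;14;18m🬂[38;2;22;16;21m[48;2;19;14;18m🬂[38;2;22;16;21m[48;2;19;14;18m🬂[38;2;22;16;21m[48;2;19;14;18m🬂[0m
</frame>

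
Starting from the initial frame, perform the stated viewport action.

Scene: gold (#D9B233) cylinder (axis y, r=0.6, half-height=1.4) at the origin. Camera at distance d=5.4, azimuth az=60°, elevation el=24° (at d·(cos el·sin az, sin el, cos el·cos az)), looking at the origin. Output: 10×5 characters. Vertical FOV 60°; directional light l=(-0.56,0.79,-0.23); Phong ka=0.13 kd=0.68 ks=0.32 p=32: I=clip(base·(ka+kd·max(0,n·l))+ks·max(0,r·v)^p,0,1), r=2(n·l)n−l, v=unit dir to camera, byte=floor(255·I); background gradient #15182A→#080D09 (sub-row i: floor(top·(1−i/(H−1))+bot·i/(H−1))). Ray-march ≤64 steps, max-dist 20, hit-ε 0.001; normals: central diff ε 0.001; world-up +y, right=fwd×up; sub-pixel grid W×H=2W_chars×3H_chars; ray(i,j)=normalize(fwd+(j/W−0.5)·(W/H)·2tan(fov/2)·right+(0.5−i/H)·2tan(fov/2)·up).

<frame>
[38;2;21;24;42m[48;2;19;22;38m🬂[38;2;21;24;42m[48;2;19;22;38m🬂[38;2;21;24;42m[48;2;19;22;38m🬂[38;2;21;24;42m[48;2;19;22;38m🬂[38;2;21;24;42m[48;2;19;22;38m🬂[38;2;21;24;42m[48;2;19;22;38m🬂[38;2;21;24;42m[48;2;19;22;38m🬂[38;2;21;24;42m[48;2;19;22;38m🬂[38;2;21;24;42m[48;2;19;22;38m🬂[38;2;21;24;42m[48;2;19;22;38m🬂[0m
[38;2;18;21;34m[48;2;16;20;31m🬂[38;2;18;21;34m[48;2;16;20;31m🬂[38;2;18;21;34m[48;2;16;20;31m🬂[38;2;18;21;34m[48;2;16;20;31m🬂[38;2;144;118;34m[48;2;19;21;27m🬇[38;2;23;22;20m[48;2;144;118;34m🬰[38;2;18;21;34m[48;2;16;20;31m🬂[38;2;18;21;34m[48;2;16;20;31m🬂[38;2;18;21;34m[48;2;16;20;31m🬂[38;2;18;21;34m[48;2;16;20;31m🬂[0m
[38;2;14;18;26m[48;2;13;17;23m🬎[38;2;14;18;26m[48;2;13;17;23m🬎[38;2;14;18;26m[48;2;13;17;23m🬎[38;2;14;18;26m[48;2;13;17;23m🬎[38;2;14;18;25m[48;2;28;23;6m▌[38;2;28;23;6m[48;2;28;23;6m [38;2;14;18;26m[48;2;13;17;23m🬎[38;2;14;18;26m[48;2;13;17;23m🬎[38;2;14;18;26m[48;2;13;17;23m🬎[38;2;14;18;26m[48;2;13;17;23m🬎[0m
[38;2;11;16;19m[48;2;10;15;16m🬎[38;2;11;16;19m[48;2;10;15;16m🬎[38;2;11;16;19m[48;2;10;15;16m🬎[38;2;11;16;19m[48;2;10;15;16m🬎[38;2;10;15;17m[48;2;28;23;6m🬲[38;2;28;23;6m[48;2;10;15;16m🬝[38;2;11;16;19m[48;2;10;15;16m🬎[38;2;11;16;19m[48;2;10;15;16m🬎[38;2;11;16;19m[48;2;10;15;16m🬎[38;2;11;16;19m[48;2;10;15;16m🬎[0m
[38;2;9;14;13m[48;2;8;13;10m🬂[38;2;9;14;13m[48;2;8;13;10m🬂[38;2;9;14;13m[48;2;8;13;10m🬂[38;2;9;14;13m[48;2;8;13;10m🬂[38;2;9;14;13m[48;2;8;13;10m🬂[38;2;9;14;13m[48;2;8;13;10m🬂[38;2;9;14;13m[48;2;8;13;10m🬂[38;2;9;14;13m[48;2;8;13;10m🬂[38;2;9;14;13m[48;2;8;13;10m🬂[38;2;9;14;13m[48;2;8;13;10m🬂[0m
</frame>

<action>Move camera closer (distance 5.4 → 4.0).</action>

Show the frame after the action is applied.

<frame>
[38;2;21;24;42m[48;2;19;22;38m🬂[38;2;21;24;42m[48;2;19;22;38m🬂[38;2;21;24;42m[48;2;19;22;38m🬂[38;2;21;24;42m[48;2;19;22;38m🬂[38;2;21;24;42m[48;2;19;22;38m🬂[38;2;21;24;42m[48;2;19;22;38m🬂[38;2;21;24;42m[48;2;19;22;38m🬂[38;2;21;24;42m[48;2;19;22;38m🬂[38;2;21;24;42m[48;2;19;22;38m🬂[38;2;21;24;42m[48;2;19;22;38m🬂[0m
[38;2;18;21;34m[48;2;16;20;31m🬂[38;2;18;21;34m[48;2;16;20;31m🬂[38;2;18;21;34m[48;2;16;20;31m🬂[38;2;18;21;34m[48;2;16;20;31m🬂[38;2;28;23;6m[48;2;28;23;6m [38;2;28;23;6m[48;2;28;23;6m [38;2;28;23;6m[48;2;17;20;32m▌[38;2;18;21;34m[48;2;16;20;31m🬂[38;2;18;21;34m[48;2;16;20;31m🬂[38;2;18;21;34m[48;2;16;20;31m🬂[0m
[38;2;14;18;26m[48;2;13;17;23m🬎[38;2;14;18;26m[48;2;13;17;23m🬎[38;2;14;18;26m[48;2;13;17;23m🬎[38;2;14;18;26m[48;2;13;17;23m🬎[38;2;28;23;6m[48;2;13;17;23m🬬[38;2;28;23;6m[48;2;28;23;6m [38;2;28;23;6m[48;2;13;17;24m🬄[38;2;14;18;26m[48;2;13;17;23m🬎[38;2;14;18;26m[48;2;13;17;23m🬎[38;2;14;18;26m[48;2;13;17;23m🬎[0m
[38;2;11;16;19m[48;2;10;15;16m🬎[38;2;11;16;19m[48;2;10;15;16m🬎[38;2;11;16;19m[48;2;10;15;16m🬎[38;2;11;16;19m[48;2;10;15;16m🬎[38;2;11;15;18m[48;2;28;23;6m▌[38;2;28;23;6m[48;2;28;23;6m [38;2;11;16;19m[48;2;10;15;16m🬎[38;2;11;16;19m[48;2;10;15;16m🬎[38;2;11;16;19m[48;2;10;15;16m🬎[38;2;11;16;19m[48;2;10;15;16m🬎[0m
[38;2;9;14;13m[48;2;8;13;10m🬂[38;2;9;14;13m[48;2;8;13;10m🬂[38;2;9;14;13m[48;2;8;13;10m🬂[38;2;9;14;13m[48;2;8;13;10m🬂[38;2;28;23;6m[48;2;8;13;10m🬁[38;2;28;23;6m[48;2;8;13;10m🬂[38;2;9;14;13m[48;2;8;13;10m🬂[38;2;9;14;13m[48;2;8;13;10m🬂[38;2;9;14;13m[48;2;8;13;10m🬂[38;2;9;14;13m[48;2;8;13;10m🬂[0m
</frame>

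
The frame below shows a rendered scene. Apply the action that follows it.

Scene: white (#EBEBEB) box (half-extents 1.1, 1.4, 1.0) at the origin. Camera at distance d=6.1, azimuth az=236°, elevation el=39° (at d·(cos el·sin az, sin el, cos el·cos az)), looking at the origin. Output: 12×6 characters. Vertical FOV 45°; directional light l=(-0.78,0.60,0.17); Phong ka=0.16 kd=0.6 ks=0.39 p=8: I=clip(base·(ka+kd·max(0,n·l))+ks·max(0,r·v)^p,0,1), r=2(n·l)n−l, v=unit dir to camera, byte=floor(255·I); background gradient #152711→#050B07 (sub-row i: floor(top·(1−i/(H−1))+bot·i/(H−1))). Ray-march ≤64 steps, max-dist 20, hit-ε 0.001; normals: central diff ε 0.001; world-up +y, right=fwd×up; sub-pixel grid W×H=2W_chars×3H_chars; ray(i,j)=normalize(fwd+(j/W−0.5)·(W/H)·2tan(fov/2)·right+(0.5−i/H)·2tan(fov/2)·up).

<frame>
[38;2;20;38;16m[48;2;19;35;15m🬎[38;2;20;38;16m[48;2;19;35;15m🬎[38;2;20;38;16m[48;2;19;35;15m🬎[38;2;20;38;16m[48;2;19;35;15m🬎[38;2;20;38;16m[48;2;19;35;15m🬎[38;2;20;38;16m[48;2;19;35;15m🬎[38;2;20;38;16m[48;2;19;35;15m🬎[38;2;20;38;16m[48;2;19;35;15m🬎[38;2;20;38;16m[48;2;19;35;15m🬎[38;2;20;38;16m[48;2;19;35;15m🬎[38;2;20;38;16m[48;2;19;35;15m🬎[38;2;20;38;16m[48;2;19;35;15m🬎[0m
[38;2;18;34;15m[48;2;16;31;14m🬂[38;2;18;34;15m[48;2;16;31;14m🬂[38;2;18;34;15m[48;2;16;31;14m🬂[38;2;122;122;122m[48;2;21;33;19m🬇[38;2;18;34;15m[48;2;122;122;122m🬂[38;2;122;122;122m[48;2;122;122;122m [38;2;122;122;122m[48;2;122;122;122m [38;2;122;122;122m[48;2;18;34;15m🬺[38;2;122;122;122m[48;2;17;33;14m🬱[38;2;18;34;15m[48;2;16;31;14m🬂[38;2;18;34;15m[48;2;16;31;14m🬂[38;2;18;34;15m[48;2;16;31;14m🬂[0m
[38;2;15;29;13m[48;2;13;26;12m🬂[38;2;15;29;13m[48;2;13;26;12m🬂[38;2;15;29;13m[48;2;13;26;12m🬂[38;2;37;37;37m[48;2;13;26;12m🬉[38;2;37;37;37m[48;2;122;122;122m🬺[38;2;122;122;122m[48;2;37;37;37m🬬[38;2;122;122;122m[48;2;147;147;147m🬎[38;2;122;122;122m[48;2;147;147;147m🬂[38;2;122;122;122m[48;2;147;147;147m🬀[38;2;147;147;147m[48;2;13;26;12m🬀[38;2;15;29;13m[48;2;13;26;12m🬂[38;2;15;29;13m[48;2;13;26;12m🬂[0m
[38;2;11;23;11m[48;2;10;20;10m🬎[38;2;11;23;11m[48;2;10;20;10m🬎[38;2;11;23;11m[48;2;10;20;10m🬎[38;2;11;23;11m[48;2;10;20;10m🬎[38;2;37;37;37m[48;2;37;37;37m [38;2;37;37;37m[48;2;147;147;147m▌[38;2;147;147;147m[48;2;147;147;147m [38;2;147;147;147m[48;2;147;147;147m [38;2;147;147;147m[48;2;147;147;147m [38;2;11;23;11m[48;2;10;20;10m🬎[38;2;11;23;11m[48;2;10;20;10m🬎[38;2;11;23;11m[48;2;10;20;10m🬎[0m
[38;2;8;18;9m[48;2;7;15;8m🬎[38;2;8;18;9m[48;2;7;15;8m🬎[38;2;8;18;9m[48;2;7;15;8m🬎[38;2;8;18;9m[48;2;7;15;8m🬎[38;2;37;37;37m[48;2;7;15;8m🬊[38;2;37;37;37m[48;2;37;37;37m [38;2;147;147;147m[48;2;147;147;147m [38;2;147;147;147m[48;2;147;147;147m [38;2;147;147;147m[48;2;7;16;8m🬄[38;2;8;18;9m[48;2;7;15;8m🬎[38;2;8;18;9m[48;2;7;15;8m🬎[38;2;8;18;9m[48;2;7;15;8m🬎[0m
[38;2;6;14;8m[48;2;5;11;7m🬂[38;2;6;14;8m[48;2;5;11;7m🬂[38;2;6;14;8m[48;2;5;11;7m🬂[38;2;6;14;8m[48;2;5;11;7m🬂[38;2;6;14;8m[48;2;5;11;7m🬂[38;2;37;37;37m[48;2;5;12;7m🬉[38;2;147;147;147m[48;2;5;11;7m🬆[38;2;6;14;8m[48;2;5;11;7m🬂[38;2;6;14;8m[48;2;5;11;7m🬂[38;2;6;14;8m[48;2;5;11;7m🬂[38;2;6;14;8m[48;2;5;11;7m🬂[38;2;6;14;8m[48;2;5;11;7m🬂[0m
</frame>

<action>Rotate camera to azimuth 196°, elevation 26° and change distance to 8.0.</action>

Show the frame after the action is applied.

<frame>
[38;2;20;38;16m[48;2;19;35;15m🬎[38;2;20;38;16m[48;2;19;35;15m🬎[38;2;20;38;16m[48;2;19;35;15m🬎[38;2;20;38;16m[48;2;19;35;15m🬎[38;2;20;38;16m[48;2;19;35;15m🬎[38;2;20;38;16m[48;2;19;35;15m🬎[38;2;20;38;16m[48;2;19;35;15m🬎[38;2;20;38;16m[48;2;19;35;15m🬎[38;2;20;38;16m[48;2;19;35;15m🬎[38;2;20;38;16m[48;2;19;35;15m🬎[38;2;20;38;16m[48;2;19;35;15m🬎[38;2;20;38;16m[48;2;19;35;15m🬎[0m
[38;2;18;34;15m[48;2;16;31;14m🬂[38;2;18;34;15m[48;2;16;31;14m🬂[38;2;18;34;15m[48;2;16;31;14m🬂[38;2;18;34;15m[48;2;16;31;14m🬂[38;2;18;34;15m[48;2;16;31;14m🬂[38;2;17;33;14m[48;2;122;122;122m🬎[38;2;17;33;14m[48;2;122;122;122m🬎[38;2;17;33;14m[48;2;122;122;122m🬎[38;2;18;34;15m[48;2;16;31;14m🬂[38;2;18;34;15m[48;2;16;31;14m🬂[38;2;18;34;15m[48;2;16;31;14m🬂[38;2;18;34;15m[48;2;16;31;14m🬂[0m
[38;2;15;29;13m[48;2;13;26;12m🬂[38;2;15;29;13m[48;2;13;26;12m🬂[38;2;15;29;13m[48;2;13;26;12m🬂[38;2;15;29;13m[48;2;13;26;12m🬂[38;2;37;37;37m[48;2;122;122;122m🬺[38;2;122;122;122m[48;2;37;37;37m🬂[38;2;122;122;122m[48;2;37;37;37m🬂[38;2;37;37;37m[48;2;135;135;135m🬓[38;2;15;29;13m[48;2;13;26;12m🬂[38;2;15;29;13m[48;2;13;26;12m🬂[38;2;15;29;13m[48;2;13;26;12m🬂[38;2;15;29;13m[48;2;13;26;12m🬂[0m
[38;2;11;23;11m[48;2;10;20;10m🬎[38;2;11;23;11m[48;2;10;20;10m🬎[38;2;11;23;11m[48;2;10;20;10m🬎[38;2;11;23;11m[48;2;10;20;10m🬎[38;2;37;37;37m[48;2;11;22;10m▐[38;2;37;37;37m[48;2;37;37;37m [38;2;37;37;37m[48;2;37;37;37m [38;2;37;37;37m[48;2;147;147;147m▌[38;2;11;23;11m[48;2;10;20;10m🬎[38;2;11;23;11m[48;2;10;20;10m🬎[38;2;11;23;11m[48;2;10;20;10m🬎[38;2;11;23;11m[48;2;10;20;10m🬎[0m
[38;2;8;18;9m[48;2;7;15;8m🬎[38;2;8;18;9m[48;2;7;15;8m🬎[38;2;8;18;9m[48;2;7;15;8m🬎[38;2;8;18;9m[48;2;7;15;8m🬎[38;2;37;37;37m[48;2;7;16;8m🬉[38;2;37;37;37m[48;2;7;15;8m🬎[38;2;37;37;37m[48;2;7;15;8m🬬[38;2;37;37;37m[48;2;8;17;8m▌[38;2;8;18;9m[48;2;7;15;8m🬎[38;2;8;18;9m[48;2;7;15;8m🬎[38;2;8;18;9m[48;2;7;15;8m🬎[38;2;8;18;9m[48;2;7;15;8m🬎[0m
[38;2;6;14;8m[48;2;5;11;7m🬂[38;2;6;14;8m[48;2;5;11;7m🬂[38;2;6;14;8m[48;2;5;11;7m🬂[38;2;6;14;8m[48;2;5;11;7m🬂[38;2;6;14;8m[48;2;5;11;7m🬂[38;2;6;14;8m[48;2;5;11;7m🬂[38;2;6;14;8m[48;2;5;11;7m🬂[38;2;6;14;8m[48;2;5;11;7m🬂[38;2;6;14;8m[48;2;5;11;7m🬂[38;2;6;14;8m[48;2;5;11;7m🬂[38;2;6;14;8m[48;2;5;11;7m🬂[38;2;6;14;8m[48;2;5;11;7m🬂[0m
</frame>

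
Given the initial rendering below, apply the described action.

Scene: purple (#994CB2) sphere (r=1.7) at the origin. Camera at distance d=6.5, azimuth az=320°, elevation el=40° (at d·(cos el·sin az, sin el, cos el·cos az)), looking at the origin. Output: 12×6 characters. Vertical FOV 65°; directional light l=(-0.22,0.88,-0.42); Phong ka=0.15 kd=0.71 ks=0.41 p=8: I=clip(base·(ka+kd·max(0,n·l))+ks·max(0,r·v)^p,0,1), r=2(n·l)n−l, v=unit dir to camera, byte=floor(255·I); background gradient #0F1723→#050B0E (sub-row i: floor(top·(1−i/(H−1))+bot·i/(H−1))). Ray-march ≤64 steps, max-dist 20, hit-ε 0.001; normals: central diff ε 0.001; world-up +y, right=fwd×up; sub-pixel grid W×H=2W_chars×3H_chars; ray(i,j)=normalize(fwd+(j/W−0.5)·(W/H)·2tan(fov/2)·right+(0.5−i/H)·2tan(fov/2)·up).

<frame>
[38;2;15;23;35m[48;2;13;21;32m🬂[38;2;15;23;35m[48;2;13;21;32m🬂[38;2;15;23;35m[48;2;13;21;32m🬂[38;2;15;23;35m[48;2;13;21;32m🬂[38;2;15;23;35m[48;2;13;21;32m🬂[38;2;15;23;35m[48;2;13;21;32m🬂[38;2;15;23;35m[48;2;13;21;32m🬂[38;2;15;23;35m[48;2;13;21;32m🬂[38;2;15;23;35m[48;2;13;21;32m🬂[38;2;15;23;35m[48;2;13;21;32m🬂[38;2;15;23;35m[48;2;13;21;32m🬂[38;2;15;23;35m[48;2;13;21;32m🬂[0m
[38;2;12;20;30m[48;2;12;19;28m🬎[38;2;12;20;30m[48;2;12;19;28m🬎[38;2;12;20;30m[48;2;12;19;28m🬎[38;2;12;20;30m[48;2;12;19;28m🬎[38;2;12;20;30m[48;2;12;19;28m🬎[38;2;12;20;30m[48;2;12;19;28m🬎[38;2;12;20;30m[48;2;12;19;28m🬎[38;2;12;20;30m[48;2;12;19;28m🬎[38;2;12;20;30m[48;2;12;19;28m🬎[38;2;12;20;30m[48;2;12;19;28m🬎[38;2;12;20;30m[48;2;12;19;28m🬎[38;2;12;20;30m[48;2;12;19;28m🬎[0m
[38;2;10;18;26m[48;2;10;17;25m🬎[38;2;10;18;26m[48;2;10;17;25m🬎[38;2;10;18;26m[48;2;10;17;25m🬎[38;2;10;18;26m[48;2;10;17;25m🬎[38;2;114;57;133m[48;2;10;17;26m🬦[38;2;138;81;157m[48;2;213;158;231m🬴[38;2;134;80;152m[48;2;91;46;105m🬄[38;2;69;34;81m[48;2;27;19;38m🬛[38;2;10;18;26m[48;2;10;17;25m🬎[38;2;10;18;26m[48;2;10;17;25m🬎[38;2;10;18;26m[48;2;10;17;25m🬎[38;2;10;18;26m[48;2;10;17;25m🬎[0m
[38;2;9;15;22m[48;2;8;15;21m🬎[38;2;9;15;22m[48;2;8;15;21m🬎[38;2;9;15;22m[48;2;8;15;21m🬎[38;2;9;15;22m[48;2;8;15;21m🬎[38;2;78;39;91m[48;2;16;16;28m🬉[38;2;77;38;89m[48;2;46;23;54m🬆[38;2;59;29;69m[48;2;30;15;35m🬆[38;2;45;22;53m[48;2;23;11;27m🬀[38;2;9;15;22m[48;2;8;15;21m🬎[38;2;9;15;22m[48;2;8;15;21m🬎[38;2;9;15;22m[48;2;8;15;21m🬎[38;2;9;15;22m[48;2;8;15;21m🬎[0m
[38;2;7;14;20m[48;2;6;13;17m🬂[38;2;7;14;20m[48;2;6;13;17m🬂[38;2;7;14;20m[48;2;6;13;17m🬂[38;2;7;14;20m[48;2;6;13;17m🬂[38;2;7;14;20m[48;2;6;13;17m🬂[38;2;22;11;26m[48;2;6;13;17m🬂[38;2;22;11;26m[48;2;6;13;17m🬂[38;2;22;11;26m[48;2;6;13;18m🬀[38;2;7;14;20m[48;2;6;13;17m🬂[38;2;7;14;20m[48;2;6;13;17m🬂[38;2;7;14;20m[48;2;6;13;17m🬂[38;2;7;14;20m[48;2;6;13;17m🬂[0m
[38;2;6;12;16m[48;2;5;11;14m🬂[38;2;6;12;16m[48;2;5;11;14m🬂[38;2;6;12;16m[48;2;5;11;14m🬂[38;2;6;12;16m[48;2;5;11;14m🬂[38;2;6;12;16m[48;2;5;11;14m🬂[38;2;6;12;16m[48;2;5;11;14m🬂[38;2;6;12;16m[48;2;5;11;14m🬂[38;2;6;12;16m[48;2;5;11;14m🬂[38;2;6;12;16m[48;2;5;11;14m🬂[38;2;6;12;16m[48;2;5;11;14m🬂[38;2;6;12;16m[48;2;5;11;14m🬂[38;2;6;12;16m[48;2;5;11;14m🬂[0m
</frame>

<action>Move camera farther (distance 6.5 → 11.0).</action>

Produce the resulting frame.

<frame>
[38;2;15;23;35m[48;2;13;21;32m🬂[38;2;15;23;35m[48;2;13;21;32m🬂[38;2;15;23;35m[48;2;13;21;32m🬂[38;2;15;23;35m[48;2;13;21;32m🬂[38;2;15;23;35m[48;2;13;21;32m🬂[38;2;15;23;35m[48;2;13;21;32m🬂[38;2;15;23;35m[48;2;13;21;32m🬂[38;2;15;23;35m[48;2;13;21;32m🬂[38;2;15;23;35m[48;2;13;21;32m🬂[38;2;15;23;35m[48;2;13;21;32m🬂[38;2;15;23;35m[48;2;13;21;32m🬂[38;2;15;23;35m[48;2;13;21;32m🬂[0m
[38;2;12;20;30m[48;2;12;19;28m🬎[38;2;12;20;30m[48;2;12;19;28m🬎[38;2;12;20;30m[48;2;12;19;28m🬎[38;2;12;20;30m[48;2;12;19;28m🬎[38;2;12;20;30m[48;2;12;19;28m🬎[38;2;12;20;30m[48;2;12;19;28m🬎[38;2;12;20;30m[48;2;12;19;28m🬎[38;2;12;20;30m[48;2;12;19;28m🬎[38;2;12;20;30m[48;2;12;19;28m🬎[38;2;12;20;30m[48;2;12;19;28m🬎[38;2;12;20;30m[48;2;12;19;28m🬎[38;2;12;20;30m[48;2;12;19;28m🬎[0m
[38;2;10;18;26m[48;2;10;17;25m🬎[38;2;10;18;26m[48;2;10;17;25m🬎[38;2;10;18;26m[48;2;10;17;25m🬎[38;2;10;18;26m[48;2;10;17;25m🬎[38;2;10;18;26m[48;2;10;17;25m🬎[38;2;10;17;26m[48;2;184;127;203m🬝[38;2;27;23;42m[48;2;128;73;146m🬨[38;2;10;18;26m[48;2;10;17;25m🬎[38;2;10;18;26m[48;2;10;17;25m🬎[38;2;10;18;26m[48;2;10;17;25m🬎[38;2;10;18;26m[48;2;10;17;25m🬎[38;2;10;18;26m[48;2;10;17;25m🬎[0m
[38;2;9;15;22m[48;2;8;15;21m🬎[38;2;9;15;22m[48;2;8;15;21m🬎[38;2;9;15;22m[48;2;8;15;21m🬎[38;2;9;15;22m[48;2;8;15;21m🬎[38;2;9;15;22m[48;2;8;15;21m🬎[38;2;87;43;101m[48;2;17;16;29m🬂[38;2;57;28;67m[48;2;20;13;27m🬂[38;2;22;11;26m[48;2;8;15;21m🬀[38;2;9;15;22m[48;2;8;15;21m🬎[38;2;9;15;22m[48;2;8;15;21m🬎[38;2;9;15;22m[48;2;8;15;21m🬎[38;2;9;15;22m[48;2;8;15;21m🬎[0m
[38;2;7;14;20m[48;2;6;13;17m🬂[38;2;7;14;20m[48;2;6;13;17m🬂[38;2;7;14;20m[48;2;6;13;17m🬂[38;2;7;14;20m[48;2;6;13;17m🬂[38;2;7;14;20m[48;2;6;13;17m🬂[38;2;7;14;20m[48;2;6;13;17m🬂[38;2;7;14;20m[48;2;6;13;17m🬂[38;2;7;14;20m[48;2;6;13;17m🬂[38;2;7;14;20m[48;2;6;13;17m🬂[38;2;7;14;20m[48;2;6;13;17m🬂[38;2;7;14;20m[48;2;6;13;17m🬂[38;2;7;14;20m[48;2;6;13;17m🬂[0m
[38;2;6;12;16m[48;2;5;11;14m🬂[38;2;6;12;16m[48;2;5;11;14m🬂[38;2;6;12;16m[48;2;5;11;14m🬂[38;2;6;12;16m[48;2;5;11;14m🬂[38;2;6;12;16m[48;2;5;11;14m🬂[38;2;6;12;16m[48;2;5;11;14m🬂[38;2;6;12;16m[48;2;5;11;14m🬂[38;2;6;12;16m[48;2;5;11;14m🬂[38;2;6;12;16m[48;2;5;11;14m🬂[38;2;6;12;16m[48;2;5;11;14m🬂[38;2;6;12;16m[48;2;5;11;14m🬂[38;2;6;12;16m[48;2;5;11;14m🬂[0m
</frame>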